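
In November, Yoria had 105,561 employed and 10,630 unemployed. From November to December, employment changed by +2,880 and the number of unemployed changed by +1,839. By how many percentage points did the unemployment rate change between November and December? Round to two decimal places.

The unemployment rate changed by +1.16 percentage points.

November: labor force = 105,561 + 10,630 = 116,191; u = 10,630/116,191 = 9.15%.
December: labor force = 108,441 + 12,469 = 120,910; u = 12,469/120,910 = 10.31%.
Change = 10.31% − 9.15% = +1.16 pp.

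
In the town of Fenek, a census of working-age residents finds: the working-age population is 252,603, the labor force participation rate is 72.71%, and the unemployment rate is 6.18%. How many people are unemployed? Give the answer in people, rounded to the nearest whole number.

About 11,351 are unemployed.

Labor force = 0.7271 × 252,603 = 183,668.
Unemployed = 0.0618 × 183,668 ≈ 11,351.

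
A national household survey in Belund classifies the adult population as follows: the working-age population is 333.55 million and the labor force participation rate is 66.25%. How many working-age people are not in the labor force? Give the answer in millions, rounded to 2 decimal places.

Share not in the labor force = 1 − 0.6625 = 0.3375.
Not in labor force = 0.3375 × 333.55 ≈ 112.57 million.

About 112.57 million are not in the labor force.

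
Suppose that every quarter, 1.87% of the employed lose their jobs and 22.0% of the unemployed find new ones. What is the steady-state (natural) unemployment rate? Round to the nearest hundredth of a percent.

At steady state the flows balance: s·E = f·U, so U/(E+U) = s/(s+f).
u* = 1.87 / (1.87 + 22.0) = 1.87 / 23.87 = 7.83%.

Steady-state unemployment rate ≈ 7.83%.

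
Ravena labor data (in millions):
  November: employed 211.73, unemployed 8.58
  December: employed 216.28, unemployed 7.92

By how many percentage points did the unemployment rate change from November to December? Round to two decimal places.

November: labor force = 211.73 + 8.58 = 220.31; u = 8.58/220.31 = 3.89%.
December: labor force = 216.28 + 7.92 = 224.20; u = 7.92/224.20 = 3.53%.
Change = 3.53% − 3.89% = −0.36 pp.

The unemployment rate changed by −0.36 percentage points.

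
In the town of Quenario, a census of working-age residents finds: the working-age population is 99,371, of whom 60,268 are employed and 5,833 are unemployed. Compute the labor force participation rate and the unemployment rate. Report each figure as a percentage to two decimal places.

Labor force = employed + unemployed = 60,268 + 5,833 = 66,101.
Unemployment rate = 5,833 / 66,101 = 8.82%.
Labor force participation rate = 66,101 / 99,371 = 66.52%.

Labor force participation rate ≈ 66.52%; unemployment rate ≈ 8.82%.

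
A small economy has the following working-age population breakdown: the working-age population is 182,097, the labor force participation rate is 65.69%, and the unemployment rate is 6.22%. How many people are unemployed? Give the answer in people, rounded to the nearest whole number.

Labor force = 0.6569 × 182,097 = 119,620.
Unemployed = 0.0622 × 119,620 ≈ 7,440.

About 7,440 are unemployed.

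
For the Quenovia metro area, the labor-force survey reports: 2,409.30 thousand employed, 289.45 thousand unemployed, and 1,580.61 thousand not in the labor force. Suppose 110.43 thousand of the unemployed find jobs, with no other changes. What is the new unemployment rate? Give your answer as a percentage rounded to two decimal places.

New unemployment rate ≈ 6.63%.

Initially, labor force = 2,409.30 + 289.45 = 2,698.75 thousand, so u = 289.45/2,698.75 = 10.73%.
After the change, unemployed falls and employed rises by 110.43; labor force unchanged → E = 2,519.73, U = 179.02, labor force = 2,698.75 thousand.
New unemployment rate = 179.02 / 2,698.75 = 6.63%.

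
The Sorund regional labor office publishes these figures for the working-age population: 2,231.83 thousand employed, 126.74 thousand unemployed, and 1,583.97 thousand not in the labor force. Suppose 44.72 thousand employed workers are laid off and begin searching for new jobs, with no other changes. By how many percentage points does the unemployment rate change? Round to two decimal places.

The unemployment rate changes by +1.90 percentage points.

Initially, labor force = 2,231.83 + 126.74 = 2,358.57 thousand, so u = 126.74/2,358.57 = 5.37%.
After the change, employed falls and unemployed rises by 44.72; labor force unchanged → E = 2,187.11, U = 171.46, labor force = 2,358.57 thousand.
New unemployment rate = 171.46 / 2,358.57 = 7.27%.
Change = 7.27% − 5.37% = +1.90 percentage points.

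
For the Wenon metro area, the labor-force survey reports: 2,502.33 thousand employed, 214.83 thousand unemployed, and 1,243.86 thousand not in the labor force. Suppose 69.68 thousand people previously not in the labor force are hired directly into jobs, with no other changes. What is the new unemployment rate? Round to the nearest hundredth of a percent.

Initially, labor force = 2,502.33 + 214.83 = 2,717.16 thousand, so u = 214.83/2,717.16 = 7.91%.
After the change, employed and labor force both rise by 69.68; unemployed unchanged → E = 2,572.01, U = 214.83, labor force = 2,786.84 thousand.
New unemployment rate = 214.83 / 2,786.84 = 7.71%.

New unemployment rate ≈ 7.71%.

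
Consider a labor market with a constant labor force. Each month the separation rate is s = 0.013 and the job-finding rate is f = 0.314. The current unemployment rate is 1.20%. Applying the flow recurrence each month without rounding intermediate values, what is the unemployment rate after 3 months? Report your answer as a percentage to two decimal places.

With a fixed labor force, u_{t+1} = u_t + s·(1−u_t) − f·u_t = u_t·(1−s−f) + s.
Here 1−s−f = 0.673 and s = 0.013.
u_1 = 0.012000 × 0.673 + 0.013 = 0.021076.
u_2 = 0.021076 × 0.673 + 0.013 = 0.027184.
u_3 = 0.027184 × 0.673 + 0.013 = 0.031295.

Unemployment rate after three months ≈ 3.13%.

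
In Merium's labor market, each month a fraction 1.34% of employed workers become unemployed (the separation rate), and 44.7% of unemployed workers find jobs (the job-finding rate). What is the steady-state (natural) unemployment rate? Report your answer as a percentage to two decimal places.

Steady-state unemployment rate ≈ 2.91%.

At steady state the flows balance: s·E = f·U, so U/(E+U) = s/(s+f).
u* = 1.34 / (1.34 + 44.7) = 1.34 / 46.04 = 2.91%.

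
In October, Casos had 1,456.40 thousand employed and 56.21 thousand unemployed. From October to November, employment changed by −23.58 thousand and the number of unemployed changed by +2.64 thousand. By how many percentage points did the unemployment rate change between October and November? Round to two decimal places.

October: labor force = 1,456.40 + 56.21 = 1,512.61; u = 56.21/1,512.61 = 3.72%.
November: labor force = 1,432.82 + 58.85 = 1,491.67; u = 58.85/1,491.67 = 3.95%.
Change = 3.95% − 3.72% = +0.23 pp.

The unemployment rate changed by +0.23 percentage points.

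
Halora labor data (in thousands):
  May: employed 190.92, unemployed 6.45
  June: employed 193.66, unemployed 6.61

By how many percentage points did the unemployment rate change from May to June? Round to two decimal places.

May: labor force = 190.92 + 6.45 = 197.37; u = 6.45/197.37 = 3.27%.
June: labor force = 193.66 + 6.61 = 200.27; u = 6.61/200.27 = 3.30%.
Change = 3.30% − 3.27% = +0.03 pp.

The unemployment rate changed by +0.03 percentage points.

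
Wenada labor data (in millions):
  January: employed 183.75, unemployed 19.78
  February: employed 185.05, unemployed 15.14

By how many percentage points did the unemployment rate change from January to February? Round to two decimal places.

The unemployment rate changed by −2.16 percentage points.

January: labor force = 183.75 + 19.78 = 203.53; u = 19.78/203.53 = 9.72%.
February: labor force = 185.05 + 15.14 = 200.19; u = 15.14/200.19 = 7.56%.
Change = 7.56% − 9.72% = −2.16 pp.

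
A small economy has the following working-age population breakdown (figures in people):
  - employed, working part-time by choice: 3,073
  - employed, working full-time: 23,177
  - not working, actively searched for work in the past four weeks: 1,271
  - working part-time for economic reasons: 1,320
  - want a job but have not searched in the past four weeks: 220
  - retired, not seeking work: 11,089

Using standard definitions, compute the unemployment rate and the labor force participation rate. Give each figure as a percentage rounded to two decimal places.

Unemployment rate ≈ 4.41%; labor force participation rate ≈ 71.83%.

Employed = 3,073 + 23,177 + 1,320 = 27,570 (anyone who worked, including part-time for economic reasons, counts as employed).
Unemployed = 1,271.
Labor force = 27,570 + 1,271 = 28,841.
Not in labor force = 220 + 11,089 = 11,309 (those not working and not actively searching are outside the labor force — including those who want a job but have given up searching).
Civilian working-age population = 28,841 + 11,309 = 40,150.
Unemployment rate = 1,271 / 28,841 = 4.41%.
Labor force participation rate = 28,841 / 40,150 = 71.83%.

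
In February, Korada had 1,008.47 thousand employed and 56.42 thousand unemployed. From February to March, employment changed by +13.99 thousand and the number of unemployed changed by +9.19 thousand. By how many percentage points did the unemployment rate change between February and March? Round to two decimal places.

February: labor force = 1,008.47 + 56.42 = 1,064.89; u = 56.42/1,064.89 = 5.30%.
March: labor force = 1,022.46 + 65.61 = 1,088.07; u = 65.61/1,088.07 = 6.03%.
Change = 6.03% − 5.30% = +0.73 pp.

The unemployment rate changed by +0.73 percentage points.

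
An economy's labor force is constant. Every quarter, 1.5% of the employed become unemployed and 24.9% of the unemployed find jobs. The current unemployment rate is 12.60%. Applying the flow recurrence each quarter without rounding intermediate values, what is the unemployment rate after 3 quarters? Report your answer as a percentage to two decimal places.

With a fixed labor force, u_{t+1} = u_t + s·(1−u_t) − f·u_t = u_t·(1−s−f) + s.
Here 1−s−f = 0.736 and s = 0.015.
u_1 = 0.126000 × 0.736 + 0.015 = 0.107736.
u_2 = 0.107736 × 0.736 + 0.015 = 0.094294.
u_3 = 0.094294 × 0.736 + 0.015 = 0.084400.

Unemployment rate after three quarters ≈ 8.44%.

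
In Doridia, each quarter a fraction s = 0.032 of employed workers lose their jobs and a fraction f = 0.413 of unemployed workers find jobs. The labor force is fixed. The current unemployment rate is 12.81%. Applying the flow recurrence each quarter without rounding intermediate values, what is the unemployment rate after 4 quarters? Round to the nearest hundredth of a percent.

With a fixed labor force, u_{t+1} = u_t + s·(1−u_t) − f·u_t = u_t·(1−s−f) + s.
Here 1−s−f = 0.555 and s = 0.032.
u_1 = 0.128100 × 0.555 + 0.032 = 0.103096.
u_2 = 0.103096 × 0.555 + 0.032 = 0.089218.
u_3 = 0.089218 × 0.555 + 0.032 = 0.081516.
u_4 = 0.081516 × 0.555 + 0.032 = 0.077241.

Unemployment rate after four quarters ≈ 7.72%.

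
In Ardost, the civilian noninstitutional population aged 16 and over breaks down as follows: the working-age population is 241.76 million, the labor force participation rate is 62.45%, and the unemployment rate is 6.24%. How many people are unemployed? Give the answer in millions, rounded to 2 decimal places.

Labor force = 0.6245 × 241.76 = 150.98 million.
Unemployed = 0.0624 × 150.98 ≈ 9.42 million.

About 9.42 million are unemployed.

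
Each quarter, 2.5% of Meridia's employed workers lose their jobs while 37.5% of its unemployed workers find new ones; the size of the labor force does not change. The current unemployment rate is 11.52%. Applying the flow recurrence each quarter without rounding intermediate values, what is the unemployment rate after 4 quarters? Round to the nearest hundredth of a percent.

With a fixed labor force, u_{t+1} = u_t + s·(1−u_t) − f·u_t = u_t·(1−s−f) + s.
Here 1−s−f = 0.600 and s = 0.025.
u_1 = 0.115200 × 0.600 + 0.025 = 0.094120.
u_2 = 0.094120 × 0.600 + 0.025 = 0.081472.
u_3 = 0.081472 × 0.600 + 0.025 = 0.073883.
u_4 = 0.073883 × 0.600 + 0.025 = 0.069330.

Unemployment rate after four quarters ≈ 6.93%.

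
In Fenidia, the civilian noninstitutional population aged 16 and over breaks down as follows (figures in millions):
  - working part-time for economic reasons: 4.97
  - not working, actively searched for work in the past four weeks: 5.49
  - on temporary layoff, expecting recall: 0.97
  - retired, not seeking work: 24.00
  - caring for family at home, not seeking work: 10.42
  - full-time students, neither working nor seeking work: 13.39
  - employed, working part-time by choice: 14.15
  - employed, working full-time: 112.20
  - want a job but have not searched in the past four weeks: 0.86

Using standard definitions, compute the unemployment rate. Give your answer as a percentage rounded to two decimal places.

Employed = 4.97 + 14.15 + 112.20 = 131.32 million (anyone who worked, including part-time for economic reasons, counts as employed).
Unemployed = 5.49 + 0.97 = 6.46 million (jobless and actively searching, or on temporary layoff).
Labor force = 131.32 + 6.46 = 137.78 million.
Unemployment rate = 6.46 / 137.78 = 4.69%.

Unemployment rate ≈ 4.69%.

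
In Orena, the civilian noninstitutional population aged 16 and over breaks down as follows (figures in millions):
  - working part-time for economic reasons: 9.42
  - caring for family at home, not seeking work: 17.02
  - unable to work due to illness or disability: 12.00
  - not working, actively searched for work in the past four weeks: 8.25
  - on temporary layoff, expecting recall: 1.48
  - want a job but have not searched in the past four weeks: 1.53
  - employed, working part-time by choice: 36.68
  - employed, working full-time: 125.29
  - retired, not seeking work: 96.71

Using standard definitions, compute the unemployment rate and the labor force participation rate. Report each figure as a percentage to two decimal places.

Unemployment rate ≈ 5.37%; labor force participation rate ≈ 58.73%.

Employed = 9.42 + 36.68 + 125.29 = 171.39 million (anyone who worked, including part-time for economic reasons, counts as employed).
Unemployed = 8.25 + 1.48 = 9.73 million (jobless and actively searching, or on temporary layoff).
Labor force = 171.39 + 9.73 = 181.12 million.
Not in labor force = 17.02 + 12.00 + 1.53 + 96.71 = 127.26 million (those not working and not actively searching are outside the labor force — including those who want a job but have given up searching).
Civilian working-age population = 181.12 + 127.26 = 308.38 million.
Unemployment rate = 9.73 / 181.12 = 5.37%.
Labor force participation rate = 181.12 / 308.38 = 58.73%.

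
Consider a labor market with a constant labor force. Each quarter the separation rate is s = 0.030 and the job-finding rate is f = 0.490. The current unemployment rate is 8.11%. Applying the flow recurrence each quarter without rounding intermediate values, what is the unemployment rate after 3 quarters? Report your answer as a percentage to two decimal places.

With a fixed labor force, u_{t+1} = u_t + s·(1−u_t) − f·u_t = u_t·(1−s−f) + s.
Here 1−s−f = 0.480 and s = 0.030.
u_1 = 0.081100 × 0.480 + 0.030 = 0.068928.
u_2 = 0.068928 × 0.480 + 0.030 = 0.063085.
u_3 = 0.063085 × 0.480 + 0.030 = 0.060281.

Unemployment rate after three quarters ≈ 6.03%.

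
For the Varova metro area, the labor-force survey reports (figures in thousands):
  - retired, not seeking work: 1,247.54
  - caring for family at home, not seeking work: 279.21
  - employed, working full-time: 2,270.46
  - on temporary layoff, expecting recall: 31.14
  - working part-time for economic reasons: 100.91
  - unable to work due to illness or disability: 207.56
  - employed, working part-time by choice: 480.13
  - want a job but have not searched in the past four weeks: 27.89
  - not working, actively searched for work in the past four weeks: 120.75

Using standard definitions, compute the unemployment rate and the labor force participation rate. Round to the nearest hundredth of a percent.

Unemployment rate ≈ 5.06%; labor force participation rate ≈ 63.02%.

Employed = 2,270.46 + 100.91 + 480.13 = 2,851.50 thousand (anyone who worked, including part-time for economic reasons, counts as employed).
Unemployed = 31.14 + 120.75 = 151.89 thousand (jobless and actively searching, or on temporary layoff).
Labor force = 2,851.50 + 151.89 = 3,003.39 thousand.
Not in labor force = 1,247.54 + 279.21 + 207.56 + 27.89 = 1,762.20 thousand (those not working and not actively searching are outside the labor force — including those who want a job but have given up searching).
Civilian working-age population = 3,003.39 + 1,762.20 = 4,765.59 thousand.
Unemployment rate = 151.89 / 3,003.39 = 5.06%.
Labor force participation rate = 3,003.39 / 4,765.59 = 63.02%.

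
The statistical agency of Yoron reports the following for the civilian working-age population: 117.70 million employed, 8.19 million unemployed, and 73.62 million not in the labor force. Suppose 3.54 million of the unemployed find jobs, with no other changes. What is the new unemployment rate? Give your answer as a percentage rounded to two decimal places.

New unemployment rate ≈ 3.69%.

Initially, labor force = 117.70 + 8.19 = 125.89 million, so u = 8.19/125.89 = 6.51%.
After the change, unemployed falls and employed rises by 3.54; labor force unchanged → E = 121.24, U = 4.65, labor force = 125.89 million.
New unemployment rate = 4.65 / 125.89 = 3.69%.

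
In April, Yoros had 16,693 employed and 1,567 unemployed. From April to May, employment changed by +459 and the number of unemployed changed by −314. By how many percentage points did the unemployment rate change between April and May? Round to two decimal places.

The unemployment rate changed by −1.77 percentage points.

April: labor force = 16,693 + 1,567 = 18,260; u = 1,567/18,260 = 8.58%.
May: labor force = 17,152 + 1,253 = 18,405; u = 1,253/18,405 = 6.81%.
Change = 6.81% − 8.58% = −1.77 pp.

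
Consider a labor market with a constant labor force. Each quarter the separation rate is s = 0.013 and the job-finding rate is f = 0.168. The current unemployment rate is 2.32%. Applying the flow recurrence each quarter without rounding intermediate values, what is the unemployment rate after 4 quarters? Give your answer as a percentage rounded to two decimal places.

Unemployment rate after four quarters ≈ 4.99%.

With a fixed labor force, u_{t+1} = u_t + s·(1−u_t) − f·u_t = u_t·(1−s−f) + s.
Here 1−s−f = 0.819 and s = 0.013.
u_1 = 0.023200 × 0.819 + 0.013 = 0.032001.
u_2 = 0.032001 × 0.819 + 0.013 = 0.039209.
u_3 = 0.039209 × 0.819 + 0.013 = 0.045112.
u_4 = 0.045112 × 0.819 + 0.013 = 0.049947.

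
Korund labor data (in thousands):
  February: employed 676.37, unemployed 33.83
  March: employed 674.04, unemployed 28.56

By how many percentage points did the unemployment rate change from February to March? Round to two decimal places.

The unemployment rate changed by −0.70 percentage points.

February: labor force = 676.37 + 33.83 = 710.20; u = 33.83/710.20 = 4.76%.
March: labor force = 674.04 + 28.56 = 702.60; u = 28.56/702.60 = 4.06%.
Change = 4.06% − 4.76% = −0.70 pp.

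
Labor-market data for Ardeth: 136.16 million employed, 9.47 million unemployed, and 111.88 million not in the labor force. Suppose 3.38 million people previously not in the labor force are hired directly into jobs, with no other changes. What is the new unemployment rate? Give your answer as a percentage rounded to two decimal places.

New unemployment rate ≈ 6.36%.

Initially, labor force = 136.16 + 9.47 = 145.63 million, so u = 9.47/145.63 = 6.50%.
After the change, employed and labor force both rise by 3.38; unemployed unchanged → E = 139.54, U = 9.47, labor force = 149.01 million.
New unemployment rate = 9.47 / 149.01 = 6.36%.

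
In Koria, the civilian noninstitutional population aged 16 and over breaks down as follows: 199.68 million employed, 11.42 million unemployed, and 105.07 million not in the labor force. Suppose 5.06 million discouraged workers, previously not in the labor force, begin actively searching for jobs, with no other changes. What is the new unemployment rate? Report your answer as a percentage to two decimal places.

Initially, labor force = 199.68 + 11.42 = 211.10 million, so u = 11.42/211.10 = 5.41%.
After the change, unemployed and labor force both rise by 5.06 → E = 199.68, U = 16.48, labor force = 216.16 million.
New unemployment rate = 16.48 / 216.16 = 7.62%.

New unemployment rate ≈ 7.62%.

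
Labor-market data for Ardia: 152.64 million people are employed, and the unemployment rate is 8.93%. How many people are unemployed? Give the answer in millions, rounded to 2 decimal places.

About 14.97 million are unemployed.

Let U be the number unemployed. The labor force is E + U, and U/(E+U) = 0.0893.
So U = 0.0893 × 152.64 / (1 − 0.0893) = 13.6308 / 0.9107 ≈ 14.97 million.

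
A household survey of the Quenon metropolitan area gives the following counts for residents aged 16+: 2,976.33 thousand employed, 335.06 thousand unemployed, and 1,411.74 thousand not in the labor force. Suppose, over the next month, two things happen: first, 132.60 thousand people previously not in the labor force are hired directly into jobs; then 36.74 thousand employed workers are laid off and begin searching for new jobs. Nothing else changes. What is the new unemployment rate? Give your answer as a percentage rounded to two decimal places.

Initially, labor force = 2,976.33 + 335.06 = 3,311.39 thousand, so u = 335.06/3,311.39 = 10.12%.
After the first change, employed and labor force both rise by 132.60; unemployed unchanged → E = 3,108.93, U = 335.06, labor force = 3,443.99 thousand.
After the second change, employed falls and unemployed rises by 36.74; labor force unchanged → E = 3,072.19, U = 371.80, labor force = 3,443.99 thousand.
New unemployment rate = 371.80 / 3,443.99 = 10.80%.

New unemployment rate ≈ 10.80%.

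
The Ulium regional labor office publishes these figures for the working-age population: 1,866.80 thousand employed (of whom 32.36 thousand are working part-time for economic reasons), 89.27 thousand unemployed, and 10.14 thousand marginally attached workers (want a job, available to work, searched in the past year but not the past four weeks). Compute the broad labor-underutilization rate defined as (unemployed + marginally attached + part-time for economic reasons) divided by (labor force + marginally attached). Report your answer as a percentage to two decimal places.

Broad underutilization rate ≈ 6.70%.

Labor force = 1,866.80 + 89.27 = 1,956.07 thousand.
Numerator = 89.27 + 10.14 + 32.36 = 131.77 thousand.
Denominator = 1,956.07 + 10.14 = 1,966.21 thousand.
Broad rate = 131.77 / 1,966.21 = 6.70%.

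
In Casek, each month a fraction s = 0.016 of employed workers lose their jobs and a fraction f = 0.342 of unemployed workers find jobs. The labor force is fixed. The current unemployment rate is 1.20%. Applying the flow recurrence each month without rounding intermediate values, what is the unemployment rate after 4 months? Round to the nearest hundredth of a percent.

Unemployment rate after four months ≈ 3.91%.

With a fixed labor force, u_{t+1} = u_t + s·(1−u_t) − f·u_t = u_t·(1−s−f) + s.
Here 1−s−f = 0.642 and s = 0.016.
u_1 = 0.012000 × 0.642 + 0.016 = 0.023704.
u_2 = 0.023704 × 0.642 + 0.016 = 0.031218.
u_3 = 0.031218 × 0.642 + 0.016 = 0.036042.
u_4 = 0.036042 × 0.642 + 0.016 = 0.039139.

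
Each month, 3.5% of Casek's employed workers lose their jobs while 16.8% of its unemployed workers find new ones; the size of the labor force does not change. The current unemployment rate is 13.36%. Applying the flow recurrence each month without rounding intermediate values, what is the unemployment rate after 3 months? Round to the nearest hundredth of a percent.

With a fixed labor force, u_{t+1} = u_t + s·(1−u_t) − f·u_t = u_t·(1−s−f) + s.
Here 1−s−f = 0.797 and s = 0.035.
u_1 = 0.133600 × 0.797 + 0.035 = 0.141479.
u_2 = 0.141479 × 0.797 + 0.035 = 0.147759.
u_3 = 0.147759 × 0.797 + 0.035 = 0.152764.

Unemployment rate after three months ≈ 15.28%.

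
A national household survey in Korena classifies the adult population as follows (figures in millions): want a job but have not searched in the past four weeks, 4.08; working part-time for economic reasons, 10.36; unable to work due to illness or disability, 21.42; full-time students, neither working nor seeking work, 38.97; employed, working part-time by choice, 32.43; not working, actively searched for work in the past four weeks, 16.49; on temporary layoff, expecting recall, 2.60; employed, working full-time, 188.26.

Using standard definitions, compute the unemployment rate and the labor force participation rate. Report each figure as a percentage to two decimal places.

Employed = 10.36 + 32.43 + 188.26 = 231.05 million (anyone who worked, including part-time for economic reasons, counts as employed).
Unemployed = 16.49 + 2.60 = 19.09 million (jobless and actively searching, or on temporary layoff).
Labor force = 231.05 + 19.09 = 250.14 million.
Not in labor force = 4.08 + 21.42 + 38.97 = 64.47 million (those not working and not actively searching are outside the labor force — including those who want a job but have given up searching).
Civilian working-age population = 250.14 + 64.47 = 314.61 million.
Unemployment rate = 19.09 / 250.14 = 7.63%.
Labor force participation rate = 250.14 / 314.61 = 79.51%.

Unemployment rate ≈ 7.63%; labor force participation rate ≈ 79.51%.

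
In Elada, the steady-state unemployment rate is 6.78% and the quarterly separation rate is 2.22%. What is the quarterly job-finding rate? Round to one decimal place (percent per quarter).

From u* = s/(s+f): f = s·(1−u)/u.
f = 2.22 × (1 − 0.0678) / 0.0678 = 2.0695 / 0.0678 ≈ 30.5% per quarter.

Job-finding rate ≈ 30.5% per quarter.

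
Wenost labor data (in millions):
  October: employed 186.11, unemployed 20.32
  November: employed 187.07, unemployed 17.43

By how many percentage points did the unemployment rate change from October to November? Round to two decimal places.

October: labor force = 186.11 + 20.32 = 206.43; u = 20.32/206.43 = 9.84%.
November: labor force = 187.07 + 17.43 = 204.50; u = 17.43/204.50 = 8.52%.
Change = 8.52% − 9.84% = −1.32 pp.

The unemployment rate changed by −1.32 percentage points.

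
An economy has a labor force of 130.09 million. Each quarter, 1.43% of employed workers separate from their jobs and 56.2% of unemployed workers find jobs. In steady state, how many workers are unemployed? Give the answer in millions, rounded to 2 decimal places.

About 3.23 million are unemployed in steady state.

Steady-state unemployment rate u* = s/(s+f) = 1.43/(1.43+56.2) = 0.024813.
Unemployed = u* × labor force = 0.024813 × 130.09 ≈ 3.23 million.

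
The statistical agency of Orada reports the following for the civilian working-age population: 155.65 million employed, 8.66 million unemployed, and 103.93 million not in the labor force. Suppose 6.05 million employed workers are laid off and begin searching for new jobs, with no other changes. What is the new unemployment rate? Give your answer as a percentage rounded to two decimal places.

New unemployment rate ≈ 8.95%.

Initially, labor force = 155.65 + 8.66 = 164.31 million, so u = 8.66/164.31 = 5.27%.
After the change, employed falls and unemployed rises by 6.05; labor force unchanged → E = 149.60, U = 14.71, labor force = 164.31 million.
New unemployment rate = 14.71 / 164.31 = 8.95%.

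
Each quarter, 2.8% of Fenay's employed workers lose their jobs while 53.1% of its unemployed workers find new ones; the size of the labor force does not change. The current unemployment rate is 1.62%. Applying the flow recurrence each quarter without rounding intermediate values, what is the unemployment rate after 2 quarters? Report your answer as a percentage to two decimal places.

Unemployment rate after two quarters ≈ 4.35%.

With a fixed labor force, u_{t+1} = u_t + s·(1−u_t) − f·u_t = u_t·(1−s−f) + s.
Here 1−s−f = 0.441 and s = 0.028.
u_1 = 0.016200 × 0.441 + 0.028 = 0.035144.
u_2 = 0.035144 × 0.441 + 0.028 = 0.043499.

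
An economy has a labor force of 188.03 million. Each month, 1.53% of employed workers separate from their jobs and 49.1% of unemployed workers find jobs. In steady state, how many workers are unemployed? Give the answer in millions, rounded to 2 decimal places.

Steady-state unemployment rate u* = s/(s+f) = 1.53/(1.53+49.1) = 0.030219.
Unemployed = u* × labor force = 0.030219 × 188.03 ≈ 5.68 million.

About 5.68 million are unemployed in steady state.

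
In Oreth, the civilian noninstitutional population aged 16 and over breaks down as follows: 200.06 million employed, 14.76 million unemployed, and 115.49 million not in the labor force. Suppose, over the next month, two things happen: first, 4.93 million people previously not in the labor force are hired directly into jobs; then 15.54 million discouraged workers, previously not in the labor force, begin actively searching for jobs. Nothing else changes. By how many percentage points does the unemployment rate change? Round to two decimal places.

Initially, labor force = 200.06 + 14.76 = 214.82 million, so u = 14.76/214.82 = 6.87%.
After the first change, employed and labor force both rise by 4.93; unemployed unchanged → E = 204.99, U = 14.76, labor force = 219.75 million.
After the second change, unemployed and labor force both rise by 15.54 → E = 204.99, U = 30.30, labor force = 235.29 million.
New unemployment rate = 30.30 / 235.29 = 12.88%.
Change = 12.88% − 6.87% = +6.01 percentage points.

The unemployment rate changes by +6.01 percentage points.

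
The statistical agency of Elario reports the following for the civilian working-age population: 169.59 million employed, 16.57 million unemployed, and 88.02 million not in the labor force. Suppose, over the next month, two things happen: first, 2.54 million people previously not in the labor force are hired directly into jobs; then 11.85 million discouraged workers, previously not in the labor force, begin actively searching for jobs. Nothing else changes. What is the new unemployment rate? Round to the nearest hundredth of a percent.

New unemployment rate ≈ 14.17%.

Initially, labor force = 169.59 + 16.57 = 186.16 million, so u = 16.57/186.16 = 8.90%.
After the first change, employed and labor force both rise by 2.54; unemployed unchanged → E = 172.13, U = 16.57, labor force = 188.70 million.
After the second change, unemployed and labor force both rise by 11.85 → E = 172.13, U = 28.42, labor force = 200.55 million.
New unemployment rate = 28.42 / 200.55 = 14.17%.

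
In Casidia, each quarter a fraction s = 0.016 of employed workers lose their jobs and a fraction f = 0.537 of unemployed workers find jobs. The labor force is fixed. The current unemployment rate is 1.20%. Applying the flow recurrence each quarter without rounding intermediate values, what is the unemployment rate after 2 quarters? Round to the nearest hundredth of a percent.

Unemployment rate after two quarters ≈ 2.55%.

With a fixed labor force, u_{t+1} = u_t + s·(1−u_t) − f·u_t = u_t·(1−s−f) + s.
Here 1−s−f = 0.447 and s = 0.016.
u_1 = 0.012000 × 0.447 + 0.016 = 0.021364.
u_2 = 0.021364 × 0.447 + 0.016 = 0.025550.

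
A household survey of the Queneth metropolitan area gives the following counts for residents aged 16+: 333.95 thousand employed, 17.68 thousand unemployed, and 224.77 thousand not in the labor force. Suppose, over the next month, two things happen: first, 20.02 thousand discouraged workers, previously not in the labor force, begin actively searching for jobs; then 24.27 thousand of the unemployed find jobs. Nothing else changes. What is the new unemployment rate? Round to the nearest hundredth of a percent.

Initially, labor force = 333.95 + 17.68 = 351.63 thousand, so u = 17.68/351.63 = 5.03%.
After the first change, unemployed and labor force both rise by 20.02 → E = 333.95, U = 37.70, labor force = 371.65 thousand.
After the second change, unemployed falls and employed rises by 24.27; labor force unchanged → E = 358.22, U = 13.43, labor force = 371.65 thousand.
New unemployment rate = 13.43 / 371.65 = 3.61%.

New unemployment rate ≈ 3.61%.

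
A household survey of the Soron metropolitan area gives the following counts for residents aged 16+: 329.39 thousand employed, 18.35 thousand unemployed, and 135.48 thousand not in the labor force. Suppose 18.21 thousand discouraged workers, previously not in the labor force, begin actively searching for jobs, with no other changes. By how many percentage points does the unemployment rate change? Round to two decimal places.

The unemployment rate changes by +4.71 percentage points.

Initially, labor force = 329.39 + 18.35 = 347.74 thousand, so u = 18.35/347.74 = 5.28%.
After the change, unemployed and labor force both rise by 18.21 → E = 329.39, U = 36.56, labor force = 365.95 thousand.
New unemployment rate = 36.56 / 365.95 = 9.99%.
Change = 9.99% − 5.28% = +4.71 percentage points.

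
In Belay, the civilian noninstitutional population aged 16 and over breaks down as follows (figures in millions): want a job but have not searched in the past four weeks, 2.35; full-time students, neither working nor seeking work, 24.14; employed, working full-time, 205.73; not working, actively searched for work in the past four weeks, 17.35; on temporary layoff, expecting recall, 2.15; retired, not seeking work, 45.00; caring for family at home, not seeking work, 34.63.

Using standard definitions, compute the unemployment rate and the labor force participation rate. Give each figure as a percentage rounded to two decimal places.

Employed = 205.73 million.
Unemployed = 17.35 + 2.15 = 19.50 million (jobless and actively searching, or on temporary layoff).
Labor force = 205.73 + 19.50 = 225.23 million.
Not in labor force = 2.35 + 24.14 + 45.00 + 34.63 = 106.12 million (those not working and not actively searching are outside the labor force — including those who want a job but have given up searching).
Civilian working-age population = 225.23 + 106.12 = 331.35 million.
Unemployment rate = 19.50 / 225.23 = 8.66%.
Labor force participation rate = 225.23 / 331.35 = 67.97%.

Unemployment rate ≈ 8.66%; labor force participation rate ≈ 67.97%.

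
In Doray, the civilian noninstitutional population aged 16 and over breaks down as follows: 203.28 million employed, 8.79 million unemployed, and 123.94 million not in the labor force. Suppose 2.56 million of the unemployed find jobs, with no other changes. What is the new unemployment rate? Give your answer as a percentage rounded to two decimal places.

Initially, labor force = 203.28 + 8.79 = 212.07 million, so u = 8.79/212.07 = 4.14%.
After the change, unemployed falls and employed rises by 2.56; labor force unchanged → E = 205.84, U = 6.23, labor force = 212.07 million.
New unemployment rate = 6.23 / 212.07 = 2.94%.

New unemployment rate ≈ 2.94%.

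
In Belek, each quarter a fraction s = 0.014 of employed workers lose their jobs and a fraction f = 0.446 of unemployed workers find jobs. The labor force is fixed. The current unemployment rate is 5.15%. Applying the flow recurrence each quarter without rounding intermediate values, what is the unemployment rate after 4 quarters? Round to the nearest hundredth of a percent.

With a fixed labor force, u_{t+1} = u_t + s·(1−u_t) − f·u_t = u_t·(1−s−f) + s.
Here 1−s−f = 0.540 and s = 0.014.
u_1 = 0.051500 × 0.540 + 0.014 = 0.041810.
u_2 = 0.041810 × 0.540 + 0.014 = 0.036577.
u_3 = 0.036577 × 0.540 + 0.014 = 0.033752.
u_4 = 0.033752 × 0.540 + 0.014 = 0.032226.

Unemployment rate after four quarters ≈ 3.22%.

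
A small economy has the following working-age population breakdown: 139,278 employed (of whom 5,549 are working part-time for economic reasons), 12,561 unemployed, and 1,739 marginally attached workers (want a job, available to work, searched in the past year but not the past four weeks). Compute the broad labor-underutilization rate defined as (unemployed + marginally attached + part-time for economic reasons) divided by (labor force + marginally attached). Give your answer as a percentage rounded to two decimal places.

Broad underutilization rate ≈ 12.92%.

Labor force = 139,278 + 12,561 = 151,839.
Numerator = 12,561 + 1,739 + 5,549 = 19,849.
Denominator = 151,839 + 1,739 = 153,578.
Broad rate = 19,849 / 153,578 = 12.92%.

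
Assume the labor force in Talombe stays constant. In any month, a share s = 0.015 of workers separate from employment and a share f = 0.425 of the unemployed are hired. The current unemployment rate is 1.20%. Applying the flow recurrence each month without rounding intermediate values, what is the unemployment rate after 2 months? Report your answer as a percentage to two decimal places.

Unemployment rate after two months ≈ 2.72%.

With a fixed labor force, u_{t+1} = u_t + s·(1−u_t) − f·u_t = u_t·(1−s−f) + s.
Here 1−s−f = 0.560 and s = 0.015.
u_1 = 0.012000 × 0.560 + 0.015 = 0.021720.
u_2 = 0.021720 × 0.560 + 0.015 = 0.027163.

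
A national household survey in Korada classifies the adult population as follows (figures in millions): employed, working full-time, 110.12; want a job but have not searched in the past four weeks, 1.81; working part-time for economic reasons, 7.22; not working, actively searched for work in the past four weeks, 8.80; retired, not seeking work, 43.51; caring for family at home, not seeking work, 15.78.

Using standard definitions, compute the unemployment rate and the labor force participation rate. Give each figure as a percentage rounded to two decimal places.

Unemployment rate ≈ 6.98%; labor force participation rate ≈ 67.37%.

Employed = 110.12 + 7.22 = 117.34 million (anyone who worked, including part-time for economic reasons, counts as employed).
Unemployed = 8.80 million.
Labor force = 117.34 + 8.80 = 126.14 million.
Not in labor force = 1.81 + 43.51 + 15.78 = 61.10 million (those not working and not actively searching are outside the labor force — including those who want a job but have given up searching).
Civilian working-age population = 126.14 + 61.10 = 187.24 million.
Unemployment rate = 8.80 / 126.14 = 6.98%.
Labor force participation rate = 126.14 / 187.24 = 67.37%.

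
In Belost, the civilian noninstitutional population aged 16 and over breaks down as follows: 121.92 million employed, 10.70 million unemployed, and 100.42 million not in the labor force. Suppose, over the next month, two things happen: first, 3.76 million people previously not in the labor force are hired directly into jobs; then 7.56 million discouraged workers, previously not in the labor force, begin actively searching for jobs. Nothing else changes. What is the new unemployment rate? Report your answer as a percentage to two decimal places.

Initially, labor force = 121.92 + 10.70 = 132.62 million, so u = 10.70/132.62 = 8.07%.
After the first change, employed and labor force both rise by 3.76; unemployed unchanged → E = 125.68, U = 10.70, labor force = 136.38 million.
After the second change, unemployed and labor force both rise by 7.56 → E = 125.68, U = 18.26, labor force = 143.94 million.
New unemployment rate = 18.26 / 143.94 = 12.69%.

New unemployment rate ≈ 12.69%.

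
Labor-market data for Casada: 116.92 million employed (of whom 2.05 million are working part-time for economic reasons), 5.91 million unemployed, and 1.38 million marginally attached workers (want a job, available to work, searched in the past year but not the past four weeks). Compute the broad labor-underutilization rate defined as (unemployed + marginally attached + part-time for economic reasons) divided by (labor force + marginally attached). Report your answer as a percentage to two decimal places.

Labor force = 116.92 + 5.91 = 122.83 million.
Numerator = 5.91 + 1.38 + 2.05 = 9.34 million.
Denominator = 122.83 + 1.38 = 124.21 million.
Broad rate = 9.34 / 124.21 = 7.52%.

Broad underutilization rate ≈ 7.52%.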